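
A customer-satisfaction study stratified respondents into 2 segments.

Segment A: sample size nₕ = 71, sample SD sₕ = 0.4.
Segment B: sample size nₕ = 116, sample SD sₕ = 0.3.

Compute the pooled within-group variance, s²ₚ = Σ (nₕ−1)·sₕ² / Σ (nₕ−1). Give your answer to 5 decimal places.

0.11649

Degrees of freedom: 70 + 115 = 185.
Σ(nₕ−1)sₕ² = 70·0.16 + 115·0.09 = 21.55.
s²ₚ = 21.55 / 185 = 0.1164865... → 0.11649.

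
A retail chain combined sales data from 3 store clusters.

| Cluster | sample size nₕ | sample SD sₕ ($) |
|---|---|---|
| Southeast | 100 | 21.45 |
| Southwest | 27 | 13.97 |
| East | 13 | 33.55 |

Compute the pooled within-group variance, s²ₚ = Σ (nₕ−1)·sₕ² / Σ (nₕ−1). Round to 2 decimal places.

Southeast: (100−1)·21.45² = 99·460.1025 = 45550.1475
Southwest: (27−1)·13.97² = 26·195.1609 = 5074.1834
East: (13−1)·33.55² = 12·1125.6025 = 13507.23
Numerator = 64131.5609; denominator = Σ(nₕ−1) = 137.
s²ₚ = 64131.5609/137 = 468.1136... → 468.11.

468.11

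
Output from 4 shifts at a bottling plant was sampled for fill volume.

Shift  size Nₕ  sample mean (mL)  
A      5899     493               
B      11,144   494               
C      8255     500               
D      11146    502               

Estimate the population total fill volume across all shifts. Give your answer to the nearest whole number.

18136135

A: 5899·493 = 2908207
B: 11144·494 = 5505136
C: 8255·500 = 4127500
D: 11146·502 = 5595292
τ̂ = Σ Nₕx̄ₕ = 18136135.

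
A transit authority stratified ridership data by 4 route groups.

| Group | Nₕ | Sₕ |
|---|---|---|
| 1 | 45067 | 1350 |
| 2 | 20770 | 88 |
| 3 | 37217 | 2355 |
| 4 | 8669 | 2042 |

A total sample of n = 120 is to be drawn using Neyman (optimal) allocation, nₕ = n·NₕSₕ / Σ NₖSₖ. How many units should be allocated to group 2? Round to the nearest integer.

1

Σ NₕSₕ = 45067·1350 + 20770·88 + 37217·2355 + 8669·2042 = 168016343.
Share for 2: 1827760/168016343 = 0.01088.
n_2 = 120 × 0.01088 = 1.305... → 1.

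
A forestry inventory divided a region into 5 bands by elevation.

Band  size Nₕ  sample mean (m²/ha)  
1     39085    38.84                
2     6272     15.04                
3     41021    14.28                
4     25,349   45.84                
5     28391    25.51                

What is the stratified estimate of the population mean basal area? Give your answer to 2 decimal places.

N = 39085 + 6272 + 41021 + 25349 + 28391 = 140118.
Overall mean = Σ (Nₕ/N)·x̄ₕ — weight by population share, not a simple average.
Σ Nₕx̄ₕ = 39085·38.84 + 6272·15.04 + 41021·14.28 + 25349·45.84 + 28391·25.51 = 1518061.4 + 94330.88 + 585779.88 + 1161998.16 + 724254.41 = 4084424.73.
Divide by N: 4084424.73 / 140118 = 29.1499... → 29.15.

29.15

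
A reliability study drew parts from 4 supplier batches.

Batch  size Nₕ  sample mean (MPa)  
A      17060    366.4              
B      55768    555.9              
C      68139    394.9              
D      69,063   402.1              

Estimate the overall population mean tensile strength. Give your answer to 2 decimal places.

N = 17060 + 55768 + 68139 + 69063 = 210030.
Overall mean = Σ (Nₕ/N)·x̄ₕ — weight by population share, not a simple average.
Σ Nₕx̄ₕ = 17060·366.4 + 55768·555.9 + 68139·394.9 + 69063·402.1 = 6250784 + 31001431.2 + 26908091.1 + 27770232.3 = 91930538.6.
Divide by N: 91930538.6 / 210030 = 437.7019... → 437.70.

437.70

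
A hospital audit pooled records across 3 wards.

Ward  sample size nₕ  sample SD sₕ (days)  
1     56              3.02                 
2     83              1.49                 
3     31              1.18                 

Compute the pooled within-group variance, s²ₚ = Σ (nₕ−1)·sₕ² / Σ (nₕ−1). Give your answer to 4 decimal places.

Degrees of freedom: 55 + 82 + 30 = 167.
Σ(nₕ−1)sₕ² = 55·9.1204 + 82·2.2201 + 30·1.3924 = 725.4422.
s²ₚ = 725.4422 / 167 = 4.343965... → 4.3440.

4.3440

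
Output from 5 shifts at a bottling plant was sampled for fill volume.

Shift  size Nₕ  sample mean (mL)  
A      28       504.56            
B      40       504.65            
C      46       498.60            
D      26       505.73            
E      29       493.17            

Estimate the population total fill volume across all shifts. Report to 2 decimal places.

Population total = Σ Nₕ·x̄ₕ (each stratum's size times its mean).
28·504.56 + 40·504.65 + 46·498.60 + 26·505.73 + 29·493.17 = 14127.68 + 20186 + 22935.6 + 13148.98 + 14301.93 = 84700.19.

84700.19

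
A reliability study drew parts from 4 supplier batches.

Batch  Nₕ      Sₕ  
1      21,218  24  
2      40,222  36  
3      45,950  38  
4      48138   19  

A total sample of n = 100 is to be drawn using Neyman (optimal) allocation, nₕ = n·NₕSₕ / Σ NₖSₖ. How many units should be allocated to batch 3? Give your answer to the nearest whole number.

Σ NₕSₕ = 21218·24 + 40222·36 + 45950·38 + 48138·19 = 4617946.
Share for 3: 1746100/4617946 = 0.37811.
n_3 = 100 × 0.37811 = 37.811... → 38.

38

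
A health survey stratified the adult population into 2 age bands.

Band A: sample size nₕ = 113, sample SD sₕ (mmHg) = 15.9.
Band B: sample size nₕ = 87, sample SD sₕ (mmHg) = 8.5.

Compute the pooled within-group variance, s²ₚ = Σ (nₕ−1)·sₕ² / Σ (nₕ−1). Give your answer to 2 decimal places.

Degrees of freedom: 112 + 86 = 198.
Σ(nₕ−1)sₕ² = 112·252.81 + 86·72.25 = 34528.22.
s²ₚ = 34528.22 / 198 = 174.3849... → 174.38.

174.38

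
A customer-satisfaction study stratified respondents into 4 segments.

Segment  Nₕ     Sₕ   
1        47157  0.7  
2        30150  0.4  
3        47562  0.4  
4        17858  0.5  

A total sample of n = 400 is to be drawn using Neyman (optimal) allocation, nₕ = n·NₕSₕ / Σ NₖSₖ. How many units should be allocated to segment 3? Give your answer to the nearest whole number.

104

1: NₕSₕ = 47157·0.7 = 33009.9
2: NₕSₕ = 30150·0.4 = 12060
3: NₕSₕ = 47562·0.4 = 19024.8
4: NₕSₕ = 17858·0.5 = 8929
Σ NₕSₕ = 73023.7.
n_3 = 400·19024.8/73023.7 = 104.212... → 104.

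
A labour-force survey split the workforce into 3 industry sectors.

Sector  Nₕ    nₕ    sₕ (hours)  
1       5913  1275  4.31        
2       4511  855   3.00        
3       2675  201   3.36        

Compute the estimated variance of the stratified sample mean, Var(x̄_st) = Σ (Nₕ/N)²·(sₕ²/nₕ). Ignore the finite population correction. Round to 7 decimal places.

N = 13099; Wₕ = Nₕ/N.
sector 1: (5913/13099)²·4.31²/1275 = 0.0029688197
sector 2: (4511/13099)²·3.00²/855 = 0.0012483770
sector 3: (2675/13099)²·3.36²/201 = 0.0023423608
Sum = 0.0065595575 → 0.0065596.

0.0065596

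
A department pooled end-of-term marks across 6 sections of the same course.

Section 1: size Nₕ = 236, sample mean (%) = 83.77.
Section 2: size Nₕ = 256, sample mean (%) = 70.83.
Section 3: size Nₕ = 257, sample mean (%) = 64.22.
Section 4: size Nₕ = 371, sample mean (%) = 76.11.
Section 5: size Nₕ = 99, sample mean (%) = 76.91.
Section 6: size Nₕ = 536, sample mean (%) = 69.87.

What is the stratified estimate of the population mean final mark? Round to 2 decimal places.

72.77

N = 236 + 256 + 257 + 371 + 99 + 536 = 1755.
The stratified mean weights each stratum mean by its population share Nₕ/N.
Σ Nₕx̄ₕ = 236·83.77 + 256·70.83 + 257·64.22 + 371·76.11 + 99·76.91 + 536·69.87 = 19769.72 + 18132.48 + 16504.54 + 28236.81 + 7614.09 + 37450.32 = 127707.96.
Divide by N: 127707.96 / 1755 = 72.7681... → 72.77.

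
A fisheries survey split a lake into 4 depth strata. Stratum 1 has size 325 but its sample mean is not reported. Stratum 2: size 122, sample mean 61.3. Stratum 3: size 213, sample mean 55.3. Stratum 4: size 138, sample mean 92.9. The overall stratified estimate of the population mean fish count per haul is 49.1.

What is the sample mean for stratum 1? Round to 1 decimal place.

N = 325 + 122 + 213 + 138 = 798.
Overall total = μ·N = 49.1·798 = 39181.8.
Subtract the known strata: 122·61.3 + 213·55.3 + 138·92.9 = 32077.7.
Remaining total for stratum 1: 39181.8 − 32077.7 = 7104.1.
Divide by its size: 7104.1 / 325 = 21.859... → 21.9.

21.9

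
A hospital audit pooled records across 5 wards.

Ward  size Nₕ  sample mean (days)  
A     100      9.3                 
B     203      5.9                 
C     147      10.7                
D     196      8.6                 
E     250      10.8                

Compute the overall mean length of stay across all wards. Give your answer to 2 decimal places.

x̄_st = (Σ Nₕx̄ₕ) / (Σ Nₕ) = (100·9.3 + 203·5.9 + 147·10.7 + 196·8.6 + 250·10.8) / 896
= 8086.2 / 896 = 9.0248... → 9.02.

9.02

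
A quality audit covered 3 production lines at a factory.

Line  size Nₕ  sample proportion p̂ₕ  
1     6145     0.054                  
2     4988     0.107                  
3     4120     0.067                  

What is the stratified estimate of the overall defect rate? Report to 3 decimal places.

N = 6145 + 4988 + 4120 = 15253.
Overall proportion = Σ (Nₕ/N)·p̂ₕ.
Σ Nₕp̂ₕ = 331.83 + 533.716 + 276.04 = 1141.586.
1141.586 / 15253 = 0.07484... → 0.075.

0.075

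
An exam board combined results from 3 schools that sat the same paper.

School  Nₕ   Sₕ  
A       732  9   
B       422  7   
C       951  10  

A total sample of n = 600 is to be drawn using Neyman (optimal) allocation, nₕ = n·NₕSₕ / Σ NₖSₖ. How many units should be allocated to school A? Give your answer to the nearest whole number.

Σ NₕSₕ = 732·9 + 422·7 + 951·10 = 19052.
Share for A: 6588/19052 = 0.34579.
n_A = 600 × 0.34579 = 207.474... → 207.

207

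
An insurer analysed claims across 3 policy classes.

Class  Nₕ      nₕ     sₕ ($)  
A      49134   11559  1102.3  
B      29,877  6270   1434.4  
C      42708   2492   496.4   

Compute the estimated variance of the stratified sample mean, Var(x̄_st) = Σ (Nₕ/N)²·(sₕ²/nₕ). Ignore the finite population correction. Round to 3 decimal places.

49.073

N = 121719; Wₕ = Nₕ/N.
class A: (49134/121719)²·1102.3²/11559 = 17.128796
class B: (29877/121719)²·1434.4²/6270 = 19.771073
class C: (42708/121719)²·496.4²/2492 = 12.173549
Sum = 49.073418 → 49.073.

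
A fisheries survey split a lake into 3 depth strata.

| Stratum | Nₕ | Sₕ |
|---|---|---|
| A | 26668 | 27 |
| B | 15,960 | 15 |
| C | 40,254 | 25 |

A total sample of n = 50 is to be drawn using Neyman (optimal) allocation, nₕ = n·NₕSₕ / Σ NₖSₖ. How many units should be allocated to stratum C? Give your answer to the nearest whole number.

26

A: NₕSₕ = 26668·27 = 720036
B: NₕSₕ = 15960·15 = 239400
C: NₕSₕ = 40254·25 = 1006350
Σ NₕSₕ = 1965786.
n_C = 50·1006350/1965786 = 25.597... → 26.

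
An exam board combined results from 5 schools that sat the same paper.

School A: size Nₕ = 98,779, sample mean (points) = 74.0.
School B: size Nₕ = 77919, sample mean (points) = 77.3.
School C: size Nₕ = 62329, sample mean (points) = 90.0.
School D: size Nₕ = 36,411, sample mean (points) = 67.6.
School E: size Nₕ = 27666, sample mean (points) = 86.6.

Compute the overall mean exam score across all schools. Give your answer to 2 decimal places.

78.52

N = 98779 + 77919 + 62329 + 36411 + 27666 = 303104.
Weight each subgroup mean by Nₕ/N and sum.
Σ Nₕx̄ₕ = 98779·74.0 + 77919·77.3 + 62329·90.0 + 36411·67.6 + 27666·86.6 = 7309646 + 6023138.7 + 5609610 + 2461383.6 + 2395875.6 = 23799653.9.
Divide by N: 23799653.9 / 303104 = 78.5198... → 78.52.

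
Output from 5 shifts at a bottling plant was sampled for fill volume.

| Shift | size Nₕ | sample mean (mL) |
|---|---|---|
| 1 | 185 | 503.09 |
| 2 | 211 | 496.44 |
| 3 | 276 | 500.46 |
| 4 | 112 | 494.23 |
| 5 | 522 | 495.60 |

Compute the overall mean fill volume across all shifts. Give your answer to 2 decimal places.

N = 185 + 211 + 276 + 112 + 522 = 1306.
The stratified mean weights each stratum mean by its population share Nₕ/N.
Σ Nₕx̄ₕ = 185·503.09 + 211·496.44 + 276·500.46 + 112·494.23 + 522·495.60 = 93071.65 + 104748.84 + 138126.96 + 55353.76 + 258703.2 = 650004.41.
Divide by N: 650004.41 / 1306 = 497.7063... → 497.71.

497.71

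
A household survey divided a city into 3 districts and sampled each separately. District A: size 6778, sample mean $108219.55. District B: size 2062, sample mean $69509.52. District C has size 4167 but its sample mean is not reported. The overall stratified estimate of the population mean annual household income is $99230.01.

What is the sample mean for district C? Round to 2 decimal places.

99314.61

Σ Nₕx̄ₕ = N·μ, so 4167·x̄_C = 13007·99230.01 − (6778·108219.55 + 2062·69509.52).
= 1290684740.07 − 876840740.14 = 413843999.93.
x̄_C = 413843999.93 / 4167 = 99314.6148... → 99314.61.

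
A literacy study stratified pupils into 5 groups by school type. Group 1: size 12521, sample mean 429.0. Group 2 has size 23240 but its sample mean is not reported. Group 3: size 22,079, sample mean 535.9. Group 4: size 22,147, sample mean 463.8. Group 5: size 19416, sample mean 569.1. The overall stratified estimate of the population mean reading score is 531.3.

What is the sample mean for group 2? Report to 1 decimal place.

N = 12521 + 23240 + 22079 + 22147 + 19416 = 99403.
Overall total = μ·N = 531.3·99403 = 52812813.9.
Subtract the known strata: 12521·429.0 + 22079·535.9 + 22147·463.8 + 19416·569.1 = 38525069.3.
Remaining total for group 2: 52812813.9 − 38525069.3 = 14287744.6.
Divide by its size: 14287744.6 / 23240 = 614.791... → 614.8.

614.8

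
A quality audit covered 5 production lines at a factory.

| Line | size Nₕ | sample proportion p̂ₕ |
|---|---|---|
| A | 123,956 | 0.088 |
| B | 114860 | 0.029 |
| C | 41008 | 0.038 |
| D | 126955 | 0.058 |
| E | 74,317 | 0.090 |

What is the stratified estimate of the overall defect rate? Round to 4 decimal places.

0.0620

N = 123956 + 114860 + 41008 + 126955 + 74317 = 481096.
Overall proportion = Σ (Nₕ/N)·p̂ₕ.
Σ Nₕp̂ₕ = 10908.128 + 3330.94 + 1558.304 + 7363.39 + 6688.53 = 29849.292.
29849.292 / 481096 = 0.062044... → 0.0620.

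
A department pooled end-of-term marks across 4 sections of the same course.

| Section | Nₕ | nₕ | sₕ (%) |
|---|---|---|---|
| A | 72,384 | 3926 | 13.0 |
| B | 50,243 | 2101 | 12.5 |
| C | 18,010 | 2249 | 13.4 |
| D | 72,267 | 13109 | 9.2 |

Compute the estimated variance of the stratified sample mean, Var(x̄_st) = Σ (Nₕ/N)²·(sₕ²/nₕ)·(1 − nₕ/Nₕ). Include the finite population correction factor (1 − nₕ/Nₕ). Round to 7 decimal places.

N = 212904. Term for each stratum: Wₕ²sₕ²/nₕ·(1−nₕ/Nₕ).
Var(x̄_st) = 0.0047058226 + 0.0039684967 + 0.0004999769 + 0.0006089645 = 0.0097832607 → 0.0097833.

0.0097833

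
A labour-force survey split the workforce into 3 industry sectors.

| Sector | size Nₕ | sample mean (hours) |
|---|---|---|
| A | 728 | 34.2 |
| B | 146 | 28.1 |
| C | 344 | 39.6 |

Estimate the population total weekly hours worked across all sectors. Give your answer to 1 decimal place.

42622.6

A: 728·34.2 = 24897.6
B: 146·28.1 = 4102.6
C: 344·39.6 = 13622.4
τ̂ = Σ Nₕx̄ₕ = 42622.6.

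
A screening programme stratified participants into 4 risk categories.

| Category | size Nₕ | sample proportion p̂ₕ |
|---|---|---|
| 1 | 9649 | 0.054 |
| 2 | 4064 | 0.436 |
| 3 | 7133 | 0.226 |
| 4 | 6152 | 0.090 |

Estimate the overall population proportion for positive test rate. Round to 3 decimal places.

0.165

N = 9649 + 4064 + 7133 + 6152 = 26998.
Overall proportion = Σ (Nₕ/N)·p̂ₕ.
Σ Nₕp̂ₕ = 521.046 + 1771.904 + 1612.058 + 553.68 = 4458.688.
4458.688 / 26998 = 0.16515... → 0.165.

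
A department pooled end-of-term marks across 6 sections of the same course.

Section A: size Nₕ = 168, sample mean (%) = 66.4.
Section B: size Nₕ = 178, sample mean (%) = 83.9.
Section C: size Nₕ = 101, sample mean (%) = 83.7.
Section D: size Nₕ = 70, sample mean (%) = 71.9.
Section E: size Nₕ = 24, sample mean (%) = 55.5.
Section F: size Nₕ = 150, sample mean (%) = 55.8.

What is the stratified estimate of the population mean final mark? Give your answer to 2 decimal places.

71.31

N = 168 + 178 + 101 + 70 + 24 + 150 = 691.
The stratified mean weights each stratum mean by its population share Nₕ/N.
Σ Nₕx̄ₕ = 168·66.4 + 178·83.9 + 101·83.7 + 70·71.9 + 24·55.5 + 150·55.8 = 11155.2 + 14934.2 + 8453.7 + 5033 + 1332 + 8370 = 49278.1.
Divide by N: 49278.1 / 691 = 71.3142... → 71.31.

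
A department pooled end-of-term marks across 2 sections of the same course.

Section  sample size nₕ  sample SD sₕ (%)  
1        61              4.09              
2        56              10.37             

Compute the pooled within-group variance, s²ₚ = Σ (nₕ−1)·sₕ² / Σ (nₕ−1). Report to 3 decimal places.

Degrees of freedom: 60 + 55 = 115.
Σ(nₕ−1)sₕ² = 60·16.7281 + 55·107.5369 = 6918.2155.
s²ₚ = 6918.2155 / 115 = 60.15840... → 60.158.

60.158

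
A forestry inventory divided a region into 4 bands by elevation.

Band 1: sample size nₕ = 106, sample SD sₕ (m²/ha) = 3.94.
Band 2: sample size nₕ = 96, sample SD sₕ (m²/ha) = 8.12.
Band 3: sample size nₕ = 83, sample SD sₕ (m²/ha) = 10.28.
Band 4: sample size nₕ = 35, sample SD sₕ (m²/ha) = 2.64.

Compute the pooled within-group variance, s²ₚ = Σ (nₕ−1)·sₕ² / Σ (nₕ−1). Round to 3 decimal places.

1: (106−1)·3.94² = 105·15.5236 = 1629.978
2: (96−1)·8.12² = 95·65.9344 = 6263.768
3: (83−1)·10.28² = 82·105.6784 = 8665.6288
4: (35−1)·2.64² = 34·6.9696 = 236.9664
Numerator = 16796.3412; denominator = Σ(nₕ−1) = 316.
s²ₚ = 16796.3412/316 = 53.15298... → 53.153.

53.153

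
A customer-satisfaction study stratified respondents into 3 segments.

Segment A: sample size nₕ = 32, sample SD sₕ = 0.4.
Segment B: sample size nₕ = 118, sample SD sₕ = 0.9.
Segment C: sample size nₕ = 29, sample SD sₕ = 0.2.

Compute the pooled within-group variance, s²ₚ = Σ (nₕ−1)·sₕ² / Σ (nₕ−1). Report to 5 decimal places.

Degrees of freedom: 31 + 117 + 28 = 176.
Σ(nₕ−1)sₕ² = 31·0.16 + 117·0.81 + 28·0.04 = 100.85.
s²ₚ = 100.85 / 176 = 0.5730114... → 0.57301.

0.57301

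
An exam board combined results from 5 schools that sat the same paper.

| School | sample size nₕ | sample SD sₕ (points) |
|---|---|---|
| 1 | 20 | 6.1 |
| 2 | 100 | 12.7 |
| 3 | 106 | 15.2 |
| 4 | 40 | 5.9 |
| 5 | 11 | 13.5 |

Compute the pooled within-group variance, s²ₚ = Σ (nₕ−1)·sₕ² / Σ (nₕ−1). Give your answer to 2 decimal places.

1: (20−1)·6.1² = 19·37.21 = 706.99
2: (100−1)·12.7² = 99·161.29 = 15967.71
3: (106−1)·15.2² = 105·231.04 = 24259.2
4: (40−1)·5.9² = 39·34.81 = 1357.59
5: (11−1)·13.5² = 10·182.25 = 1822.5
Numerator = 44113.99; denominator = Σ(nₕ−1) = 272.
s²ₚ = 44113.99/272 = 162.1838... → 162.18.

162.18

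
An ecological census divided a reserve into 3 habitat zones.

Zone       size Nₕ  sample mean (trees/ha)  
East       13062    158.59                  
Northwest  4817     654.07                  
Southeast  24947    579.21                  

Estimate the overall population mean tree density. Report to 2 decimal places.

x̄_st = (Σ Nₕx̄ₕ) / (Σ Nₕ) = (13062·158.59 + 4817·654.07 + 24947·579.21) / 42826
= 19671709.64 / 42826 = 459.3403... → 459.34.

459.34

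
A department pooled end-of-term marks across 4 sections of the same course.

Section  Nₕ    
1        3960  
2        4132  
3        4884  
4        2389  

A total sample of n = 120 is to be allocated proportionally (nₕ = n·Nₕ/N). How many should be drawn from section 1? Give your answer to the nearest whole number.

31

Share of section 1 = 3960/15365 = 0.25773.
Allocate 120 × 0.25773 = 30.927... → 31.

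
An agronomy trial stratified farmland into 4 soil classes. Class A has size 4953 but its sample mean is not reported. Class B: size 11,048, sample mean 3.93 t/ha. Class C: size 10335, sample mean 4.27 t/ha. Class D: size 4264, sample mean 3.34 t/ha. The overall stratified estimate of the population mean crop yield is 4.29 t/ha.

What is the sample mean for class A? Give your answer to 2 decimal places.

Σ Nₕx̄ₕ = N·μ, so 4953·x̄_A = 30600·4.29 − (11048·3.93 + 10335·4.27 + 4264·3.34).
= 131274 − 101790.85 = 29483.15.
x̄_A = 29483.15 / 4953 = 5.9526... → 5.95.

5.95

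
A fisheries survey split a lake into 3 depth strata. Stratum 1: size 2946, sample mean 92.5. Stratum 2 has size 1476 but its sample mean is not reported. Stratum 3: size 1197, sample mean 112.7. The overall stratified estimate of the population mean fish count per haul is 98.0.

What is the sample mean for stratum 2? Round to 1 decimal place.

97.1

Σ Nₕx̄ₕ = N·μ, so 1476·x̄_2 = 5619·98.0 − (2946·92.5 + 1197·112.7).
= 550662 − 407406.9 = 143255.1.
x̄_2 = 143255.1 / 1476 = 97.056... → 97.1.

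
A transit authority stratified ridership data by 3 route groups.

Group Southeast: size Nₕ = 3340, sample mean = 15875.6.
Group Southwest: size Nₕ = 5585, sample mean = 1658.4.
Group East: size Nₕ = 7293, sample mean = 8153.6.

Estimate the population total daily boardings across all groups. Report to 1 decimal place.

Estimate total by summing Nₕ·x̄ₕ over strata.
3340·15875.6 + 5585·1658.4 + 7293·8153.6 = 53024504 + 9262164 + 59464204.8 = 121750872.8.

121750872.8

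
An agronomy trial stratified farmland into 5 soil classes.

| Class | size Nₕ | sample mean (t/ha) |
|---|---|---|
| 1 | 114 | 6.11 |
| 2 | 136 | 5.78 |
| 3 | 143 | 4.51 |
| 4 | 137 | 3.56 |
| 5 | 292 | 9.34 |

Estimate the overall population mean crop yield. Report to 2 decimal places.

6.50

N = 114 + 136 + 143 + 137 + 292 = 822.
Weight each subgroup mean by Nₕ/N and sum.
Σ Nₕx̄ₕ = 114·6.11 + 136·5.78 + 143·4.51 + 137·3.56 + 292·9.34 = 696.54 + 786.08 + 644.93 + 487.72 + 2727.28 = 5342.55.
Divide by N: 5342.55 / 822 = 6.4995... → 6.50.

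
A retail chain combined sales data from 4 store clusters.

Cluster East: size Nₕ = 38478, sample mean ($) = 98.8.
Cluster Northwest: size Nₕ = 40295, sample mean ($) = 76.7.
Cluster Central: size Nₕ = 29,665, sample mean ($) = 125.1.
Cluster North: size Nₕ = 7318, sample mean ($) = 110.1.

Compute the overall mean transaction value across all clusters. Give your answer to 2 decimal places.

N = 115756; weights Wₕ = Nₕ/N = (0.3324, 0.3481, 0.2563, 0.0632).
x̄_st = Σ Wₕ·x̄ₕ = 0.3324·98.8 + 0.3481·76.7 + 0.2563·125.1 + 0.0632·110.1 ≈ 98.5613...
→ 98.56.

98.56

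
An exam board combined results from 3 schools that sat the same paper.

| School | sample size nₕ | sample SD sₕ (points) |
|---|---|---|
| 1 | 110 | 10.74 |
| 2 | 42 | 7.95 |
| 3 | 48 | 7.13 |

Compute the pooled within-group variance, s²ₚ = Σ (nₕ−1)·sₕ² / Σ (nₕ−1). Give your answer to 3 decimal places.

Degrees of freedom: 109 + 41 + 47 = 197.
Σ(nₕ−1)sₕ² = 109·115.3476 + 41·63.2025 + 47·50.8369 = 17553.5252.
s²ₚ = 17553.5252 / 197 = 89.10419... → 89.104.

89.104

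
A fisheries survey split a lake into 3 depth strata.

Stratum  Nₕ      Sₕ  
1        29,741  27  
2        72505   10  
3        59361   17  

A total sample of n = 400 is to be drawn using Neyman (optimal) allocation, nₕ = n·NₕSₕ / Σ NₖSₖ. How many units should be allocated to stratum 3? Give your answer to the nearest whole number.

159

1: NₕSₕ = 29741·27 = 803007
2: NₕSₕ = 72505·10 = 725050
3: NₕSₕ = 59361·17 = 1009137
Σ NₕSₕ = 2537194.
n_3 = 400·1009137/2537194 = 159.095... → 159.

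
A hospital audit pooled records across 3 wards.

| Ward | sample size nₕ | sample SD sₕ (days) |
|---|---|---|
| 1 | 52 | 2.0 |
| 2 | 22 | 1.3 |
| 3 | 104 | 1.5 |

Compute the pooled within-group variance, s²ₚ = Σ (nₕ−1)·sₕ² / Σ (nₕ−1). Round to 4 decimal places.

2.6928

Degrees of freedom: 51 + 21 + 103 = 175.
Σ(nₕ−1)sₕ² = 51·4 + 21·1.69 + 103·2.25 = 471.24.
s²ₚ = 471.24 / 175 = 2.6928 → 2.6928.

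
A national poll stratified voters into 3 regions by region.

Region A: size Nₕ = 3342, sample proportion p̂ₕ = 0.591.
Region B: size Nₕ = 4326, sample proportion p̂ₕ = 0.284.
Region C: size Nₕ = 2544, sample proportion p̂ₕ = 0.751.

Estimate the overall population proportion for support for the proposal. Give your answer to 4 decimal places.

0.5008

Wₕ = Nₕ/N with N = 10212: 0.3273, 0.4236, 0.2491.
p̂_st = 0.3273·0.591 + 0.4236·0.284 + 0.2491·0.751 ≈ 0.500808... → 0.5008.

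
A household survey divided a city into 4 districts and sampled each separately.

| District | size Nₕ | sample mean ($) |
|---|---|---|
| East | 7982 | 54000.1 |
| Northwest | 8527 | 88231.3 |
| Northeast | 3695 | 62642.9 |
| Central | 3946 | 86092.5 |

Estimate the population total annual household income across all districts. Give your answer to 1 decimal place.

East: 7982·54000.1 = 431028798.2
Northwest: 8527·88231.3 = 752348295.1
Northeast: 3695·62642.9 = 231465515.5
Central: 3946·86092.5 = 339721005
τ̂ = Σ Nₕx̄ₕ = 1754563613.8.

1754563613.8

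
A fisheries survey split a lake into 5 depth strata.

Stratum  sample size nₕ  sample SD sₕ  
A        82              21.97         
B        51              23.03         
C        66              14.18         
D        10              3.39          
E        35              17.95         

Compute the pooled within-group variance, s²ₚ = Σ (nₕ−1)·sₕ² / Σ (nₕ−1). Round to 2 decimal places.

A: (82−1)·21.97² = 81·482.6809 = 39097.1529
B: (51−1)·23.03² = 50·530.3809 = 26519.045
C: (66−1)·14.18² = 65·201.0724 = 13069.706
D: (10−1)·3.39² = 9·11.4921 = 103.4289
E: (35−1)·17.95² = 34·322.2025 = 10954.885
Numerator = 89744.2178; denominator = Σ(nₕ−1) = 239.
s²ₚ = 89744.2178/239 = 375.4988... → 375.50.

375.50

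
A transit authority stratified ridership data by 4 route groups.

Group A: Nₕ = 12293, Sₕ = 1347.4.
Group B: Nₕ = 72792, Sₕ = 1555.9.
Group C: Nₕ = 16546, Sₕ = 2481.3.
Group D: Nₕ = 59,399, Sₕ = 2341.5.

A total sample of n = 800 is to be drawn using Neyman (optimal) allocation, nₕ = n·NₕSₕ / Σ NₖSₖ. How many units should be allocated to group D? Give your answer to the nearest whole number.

Σ NₕSₕ = 12293·1347.4 + 72792·1555.9 + 16546·2481.3 + 59399·2341.5 = 309959009.3.
Share for D: 139082758.5/309959009.3 = 0.44871.
n_D = 800 × 0.44871 = 358.971... → 359.

359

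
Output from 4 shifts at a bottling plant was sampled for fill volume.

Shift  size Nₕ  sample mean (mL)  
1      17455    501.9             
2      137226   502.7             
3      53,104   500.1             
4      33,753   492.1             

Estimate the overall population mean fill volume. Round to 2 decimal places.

500.59

N = 17455 + 137226 + 53104 + 33753 = 241538.
The stratified mean weights each stratum mean by its population share Nₕ/N.
Σ Nₕx̄ₕ = 17455·501.9 + 137226·502.7 + 53104·500.1 + 33753·492.1 = 8760664.5 + 68983510.2 + 26557310.4 + 16609851.3 = 120911336.4.
Divide by N: 120911336.4 / 241538 = 500.5893... → 500.59.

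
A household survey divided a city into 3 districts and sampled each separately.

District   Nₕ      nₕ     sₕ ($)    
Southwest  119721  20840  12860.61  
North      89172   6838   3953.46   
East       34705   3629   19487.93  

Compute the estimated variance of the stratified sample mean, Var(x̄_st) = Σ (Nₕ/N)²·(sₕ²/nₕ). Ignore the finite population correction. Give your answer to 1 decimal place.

4347.4

N = 243598; Wₕ = Nₕ/N.
district Southwest: (119721/243598)²·12860.61²/20840 = 1916.9847
district North: (89172/243598)²·3953.46²/6838 = 306.2917
district East: (34705/243598)²·19487.93²/3629 = 2124.1301
Sum = 4347.4065 → 4347.4.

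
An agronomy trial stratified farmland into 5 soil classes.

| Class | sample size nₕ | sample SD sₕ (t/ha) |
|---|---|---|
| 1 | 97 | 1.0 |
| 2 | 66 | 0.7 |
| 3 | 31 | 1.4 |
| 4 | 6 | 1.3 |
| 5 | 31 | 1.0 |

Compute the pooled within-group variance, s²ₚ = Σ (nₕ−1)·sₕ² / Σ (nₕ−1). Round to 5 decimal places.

1: (97−1)·1.0² = 96·1 = 96
2: (66−1)·0.7² = 65·0.49 = 31.85
3: (31−1)·1.4² = 30·1.96 = 58.8
4: (6−1)·1.3² = 5·1.69 = 8.45
5: (31−1)·1.0² = 30·1 = 30
Numerator = 225.1; denominator = Σ(nₕ−1) = 226.
s²ₚ = 225.1/226 = 0.9960177... → 0.99602.

0.99602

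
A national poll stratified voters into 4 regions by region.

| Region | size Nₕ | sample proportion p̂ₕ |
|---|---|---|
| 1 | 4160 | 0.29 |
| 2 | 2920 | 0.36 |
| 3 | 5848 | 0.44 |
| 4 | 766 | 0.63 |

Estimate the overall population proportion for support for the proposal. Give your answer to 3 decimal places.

N = 4160 + 2920 + 5848 + 766 = 13694.
Overall proportion = Σ (Nₕ/N)·p̂ₕ.
Σ Nₕp̂ₕ = 1206.4 + 1051.2 + 2573.12 + 482.58 = 5313.3.
5313.3 / 13694 = 0.38800... → 0.388.

0.388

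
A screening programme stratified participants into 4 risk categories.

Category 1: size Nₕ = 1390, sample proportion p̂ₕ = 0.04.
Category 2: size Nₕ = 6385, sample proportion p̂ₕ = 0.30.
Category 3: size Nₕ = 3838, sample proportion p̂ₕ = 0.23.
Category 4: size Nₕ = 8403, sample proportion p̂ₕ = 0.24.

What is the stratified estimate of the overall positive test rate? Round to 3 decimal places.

N = 1390 + 6385 + 3838 + 8403 = 20016.
Overall proportion = Σ (Nₕ/N)·p̂ₕ.
Σ Nₕp̂ₕ = 55.6 + 1915.5 + 882.74 + 2016.72 = 4870.56.
4870.56 / 20016 = 0.24333... → 0.243.

0.243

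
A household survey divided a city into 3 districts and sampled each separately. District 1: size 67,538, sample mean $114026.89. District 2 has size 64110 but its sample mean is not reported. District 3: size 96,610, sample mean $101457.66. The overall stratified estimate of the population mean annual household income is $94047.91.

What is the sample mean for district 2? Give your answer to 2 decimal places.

Σ Nₕx̄ₕ = N·μ, so 64110·x̄_2 = 228258·94047.91 − (67538·114026.89 + 96610·101457.66).
= 21467187840.78 − 17502972629.42 = 3964215211.36.
x̄_2 = 3964215211.36 / 64110 = 61834.5845... → 61834.58.

61834.58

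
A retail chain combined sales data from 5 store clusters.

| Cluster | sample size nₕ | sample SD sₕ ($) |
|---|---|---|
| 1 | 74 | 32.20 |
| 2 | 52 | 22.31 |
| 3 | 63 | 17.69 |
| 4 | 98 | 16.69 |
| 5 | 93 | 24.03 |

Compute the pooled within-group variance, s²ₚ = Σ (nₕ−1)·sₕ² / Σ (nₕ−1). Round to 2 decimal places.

Degrees of freedom: 73 + 51 + 62 + 97 + 92 = 375.
Σ(nₕ−1)sₕ² = 73·1036.84 + 51·497.7361 + 62·312.9361 + 97·278.5561 + 92·577.4409 = 200620.4038.
s²ₚ = 200620.4038 / 375 = 534.9877... → 534.99.

534.99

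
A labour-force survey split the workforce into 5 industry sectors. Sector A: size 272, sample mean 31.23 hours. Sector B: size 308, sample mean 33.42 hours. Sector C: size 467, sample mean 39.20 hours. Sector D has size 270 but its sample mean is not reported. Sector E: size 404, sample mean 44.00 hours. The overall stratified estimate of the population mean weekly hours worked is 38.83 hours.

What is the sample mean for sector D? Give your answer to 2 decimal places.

44.28

Σ Nₕx̄ₕ = N·μ, so 270·x̄_D = 1721·38.83 − (272·31.23 + 308·33.42 + 467·39.20 + 404·44.00).
= 66826.43 − 54870.32 = 11956.11.
x̄_D = 11956.11 / 270 = 44.2819... → 44.28.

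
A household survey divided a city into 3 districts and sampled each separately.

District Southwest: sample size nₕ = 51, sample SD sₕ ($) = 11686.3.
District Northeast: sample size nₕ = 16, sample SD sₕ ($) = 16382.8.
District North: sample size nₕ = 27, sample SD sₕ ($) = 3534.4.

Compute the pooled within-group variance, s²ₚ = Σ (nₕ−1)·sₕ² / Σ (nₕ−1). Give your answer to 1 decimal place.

122848505.4

Southwest: (51−1)·11686.3² = 50·136569607.69 = 6828480384.5
Northeast: (16−1)·16382.8² = 15·268396135.84 = 4025942037.6
North: (27−1)·3534.4² = 26·12491983.36 = 324791567.36
Numerator = 11179213989.46; denominator = Σ(nₕ−1) = 91.
s²ₚ = 11179213989.46/91 = 122848505.379... → 122848505.4.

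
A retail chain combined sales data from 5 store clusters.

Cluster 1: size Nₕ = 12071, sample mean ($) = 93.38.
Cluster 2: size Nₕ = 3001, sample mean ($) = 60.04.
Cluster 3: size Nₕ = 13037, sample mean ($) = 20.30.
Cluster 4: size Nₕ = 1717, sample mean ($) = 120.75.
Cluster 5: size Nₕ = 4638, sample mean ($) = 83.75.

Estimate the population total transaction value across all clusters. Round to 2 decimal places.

2167781.37

Estimate total by summing Nₕ·x̄ₕ over strata.
12071·93.38 + 3001·60.04 + 13037·20.30 + 1717·120.75 + 4638·83.75 = 1127189.98 + 180180.04 + 264651.1 + 207327.75 + 388432.5 = 2167781.37.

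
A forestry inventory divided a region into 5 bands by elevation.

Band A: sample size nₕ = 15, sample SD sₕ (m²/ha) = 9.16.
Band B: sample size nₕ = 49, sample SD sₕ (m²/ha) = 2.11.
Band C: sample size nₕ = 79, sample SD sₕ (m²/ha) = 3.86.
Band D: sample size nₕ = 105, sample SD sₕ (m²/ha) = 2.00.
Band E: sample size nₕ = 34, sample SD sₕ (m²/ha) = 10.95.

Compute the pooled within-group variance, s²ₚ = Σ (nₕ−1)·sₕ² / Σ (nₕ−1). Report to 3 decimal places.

24.994

Degrees of freedom: 14 + 48 + 78 + 104 + 33 = 277.
Σ(nₕ−1)sₕ² = 14·83.9056 + 48·4.4521 + 78·14.8996 + 104·4 + 33·119.9025 = 6923.3305.
s²ₚ = 6923.3305 / 277 = 24.99397... → 24.994.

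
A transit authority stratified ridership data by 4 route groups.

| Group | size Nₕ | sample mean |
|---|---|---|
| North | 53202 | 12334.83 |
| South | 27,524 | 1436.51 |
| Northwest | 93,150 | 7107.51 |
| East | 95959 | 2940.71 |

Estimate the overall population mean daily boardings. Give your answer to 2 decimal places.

N = 53202 + 27524 + 93150 + 95959 = 269835.
Overall mean = Σ (Nₕ/N)·x̄ₕ — weight by population share, not a simple average.
Σ Nₕx̄ₕ = 53202·12334.83 + 27524·1436.51 + 93150·7107.51 + 95959·2940.71 = 656237625.66 + 39538501.24 + 662064556.5 + 282187590.89 = 1640028274.29.
Divide by N: 1640028274.29 / 269835 = 6077.8931... → 6077.89.

6077.89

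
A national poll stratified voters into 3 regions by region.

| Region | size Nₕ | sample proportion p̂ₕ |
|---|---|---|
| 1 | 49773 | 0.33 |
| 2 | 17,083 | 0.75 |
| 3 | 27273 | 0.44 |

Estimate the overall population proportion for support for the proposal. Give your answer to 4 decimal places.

N = 49773 + 17083 + 27273 = 94129.
Overall proportion = Σ (Nₕ/N)·p̂ₕ.
Σ Nₕp̂ₕ = 16425.09 + 12812.25 + 12000.12 = 41237.46.
41237.46 / 94129 = 0.438095... → 0.4381.

0.4381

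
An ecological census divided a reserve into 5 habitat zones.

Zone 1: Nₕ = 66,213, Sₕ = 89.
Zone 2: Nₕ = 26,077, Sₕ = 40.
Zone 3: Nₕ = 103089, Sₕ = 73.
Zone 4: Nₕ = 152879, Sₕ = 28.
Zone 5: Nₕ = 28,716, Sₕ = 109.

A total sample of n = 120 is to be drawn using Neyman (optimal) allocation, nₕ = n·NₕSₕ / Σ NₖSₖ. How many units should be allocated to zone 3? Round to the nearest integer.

Σ NₕSₕ = 66213·89 + 26077·40 + 103089·73 + 152879·28 + 28716·109 = 21872190.
Share for 3: 7525497/21872190 = 0.34407.
n_3 = 120 × 0.34407 = 41.288... → 41.

41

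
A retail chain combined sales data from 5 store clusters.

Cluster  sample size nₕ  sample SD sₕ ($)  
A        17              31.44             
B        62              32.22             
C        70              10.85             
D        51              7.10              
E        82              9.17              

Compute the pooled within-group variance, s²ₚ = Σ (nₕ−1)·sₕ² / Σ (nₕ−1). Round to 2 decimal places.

Degrees of freedom: 16 + 61 + 69 + 50 + 81 = 277.
Σ(nₕ−1)sₕ² = 16·988.4736 + 61·1038.1284 + 69·117.7225 + 50·50.41 + 81·84.0889 = 96595.9634.
s²ₚ = 96595.9634 / 277 = 348.7219... → 348.72.

348.72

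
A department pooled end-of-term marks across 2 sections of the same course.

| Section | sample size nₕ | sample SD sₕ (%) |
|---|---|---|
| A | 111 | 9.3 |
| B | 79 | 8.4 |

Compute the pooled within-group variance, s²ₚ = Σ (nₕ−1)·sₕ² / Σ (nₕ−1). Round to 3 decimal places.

79.881

A: (111−1)·9.3² = 110·86.49 = 9513.9
B: (79−1)·8.4² = 78·70.56 = 5503.68
Numerator = 15017.58; denominator = Σ(nₕ−1) = 188.
s²ₚ = 15017.58/188 = 79.88074... → 79.881.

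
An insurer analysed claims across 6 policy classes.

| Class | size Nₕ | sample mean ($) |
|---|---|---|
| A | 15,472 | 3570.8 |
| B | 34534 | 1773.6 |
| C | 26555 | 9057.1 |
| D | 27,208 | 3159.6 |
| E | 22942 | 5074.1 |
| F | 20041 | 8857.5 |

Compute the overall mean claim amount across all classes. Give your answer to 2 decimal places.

x̄_st = (Σ Nₕx̄ₕ) / (Σ Nₕ) = (15472·3570.8 + 34534·1773.6 + 26555·9057.1 + 27208·3159.6 + 22942·5074.1 + 20041·8857.5) / 146752
= 736897767 / 146752 = 5021.3814... → 5021.38.

5021.38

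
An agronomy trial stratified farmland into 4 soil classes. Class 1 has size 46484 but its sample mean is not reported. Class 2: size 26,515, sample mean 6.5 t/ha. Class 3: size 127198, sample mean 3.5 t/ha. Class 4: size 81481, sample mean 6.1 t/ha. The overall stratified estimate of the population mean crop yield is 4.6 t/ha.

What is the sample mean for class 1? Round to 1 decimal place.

3.9

Σ Nₕx̄ₕ = N·μ, so 46484·x̄_1 = 281678·4.6 − (26515·6.5 + 127198·3.5 + 81481·6.1).
= 1295718.8 − 1114574.6 = 181144.2.
x̄_1 = 181144.2 / 46484 = 3.897... → 3.9.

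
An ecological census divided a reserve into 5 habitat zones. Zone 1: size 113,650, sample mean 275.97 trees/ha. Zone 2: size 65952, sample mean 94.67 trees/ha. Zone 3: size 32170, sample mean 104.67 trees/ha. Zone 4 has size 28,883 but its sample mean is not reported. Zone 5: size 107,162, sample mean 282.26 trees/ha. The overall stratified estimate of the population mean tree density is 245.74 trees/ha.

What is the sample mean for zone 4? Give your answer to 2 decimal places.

Σ Nₕx̄ₕ = N·μ, so 28883·x̄_4 = 347817·245.74 − (113650·275.97 + 65952·94.67 + 32170·104.67 + 107162·282.26).
= 85472549.58 − 71222446.36 = 14250103.22.
x̄_4 = 14250103.22 / 28883 = 493.3734... → 493.37.

493.37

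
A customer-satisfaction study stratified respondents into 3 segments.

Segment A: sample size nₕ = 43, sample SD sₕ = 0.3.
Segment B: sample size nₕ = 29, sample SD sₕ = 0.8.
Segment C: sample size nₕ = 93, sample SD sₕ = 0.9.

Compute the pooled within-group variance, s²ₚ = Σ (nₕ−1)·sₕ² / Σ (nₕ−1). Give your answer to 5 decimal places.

0.59395

A: (43−1)·0.3² = 42·0.09 = 3.78
B: (29−1)·0.8² = 28·0.64 = 17.92
C: (93−1)·0.9² = 92·0.81 = 74.52
Numerator = 96.22; denominator = Σ(nₕ−1) = 162.
s²ₚ = 96.22/162 = 0.5939506... → 0.59395.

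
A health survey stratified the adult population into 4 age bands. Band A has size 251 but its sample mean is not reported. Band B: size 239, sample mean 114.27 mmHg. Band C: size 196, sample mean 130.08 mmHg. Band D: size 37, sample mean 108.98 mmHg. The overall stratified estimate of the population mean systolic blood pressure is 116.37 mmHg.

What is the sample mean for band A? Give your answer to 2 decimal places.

108.75

Σ Nₕx̄ₕ = N·μ, so 251·x̄_A = 723·116.37 − (239·114.27 + 196·130.08 + 37·108.98).
= 84135.51 − 56838.47 = 27297.04.
x̄_A = 27297.04 / 251 = 108.7531... → 108.75.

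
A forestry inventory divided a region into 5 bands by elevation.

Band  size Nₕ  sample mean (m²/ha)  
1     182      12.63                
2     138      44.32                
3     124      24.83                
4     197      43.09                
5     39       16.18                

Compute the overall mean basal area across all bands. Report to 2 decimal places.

30.31

N = 680; weights Wₕ = Nₕ/N = (0.2676, 0.2029, 0.1824, 0.2897, 0.0574).
x̄_st = Σ Wₕ·x̄ₕ = 0.2676·12.63 + 0.2029·44.32 + 0.1824·24.83 + 0.2897·43.09 + 0.0574·16.18 ≈ 30.3140...
→ 30.31.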